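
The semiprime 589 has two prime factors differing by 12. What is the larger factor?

31

Since p = q + 12, we have 589 = q(q + 12), so q² + 12q − 589 = 0.
Discriminant: 12² + 4·589 = 144 + 2356 = 2500; √2500 = 50.
q = (−12 + 50)/2 = 19, and p = q + 12 = 31.
Check: 19 · 31 = 589.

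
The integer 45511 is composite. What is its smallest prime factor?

71

45511 is odd.
Digit sum 16, not divisible by 3.
Ends in 1: not divisible by 5.
7: 45511 = 7·6501 + 4
11: 45511 = 11·4137 + 4
13: 45511 = 13·3500 + 11
17: 45511 = 17·2677 + 2
19: 45511 = 19·2395 + 6
23: 45511 = 23·1978 + 17
29: 45511 = 29·1569 + 10
31: 45511 = 31·1468 + 3
37: 45511 = 37·1230 + 1
41: 45511 = 41·1110 + 1
43: 45511 = 43·1058 + 17
47: 45511 = 47·968 + 15
53: 45511 = 53·858 + 37
59: 45511 = 59·771 + 22
61: 45511 = 61·746 + 5
67: 45511 = 67·679 + 18
71: 45511 = 71·641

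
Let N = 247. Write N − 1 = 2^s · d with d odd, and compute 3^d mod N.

247 − 1 = 246 = 2^1 · 123, so d = 123.
3^1 ≡ 3 (mod 247)
3^2 ≡ 3^2 = 9 ≡ 9 (mod 247)
3^4 ≡ 9^2 = 81 ≡ 81 (mod 247)
3^8 ≡ 81^2 = 6561 ≡ 139 (mod 247)
3^16 ≡ 139^2 = 19321 ≡ 55 (mod 247)
3^32 ≡ 55^2 = 3025 ≡ 61 (mod 247)
3^64 ≡ 61^2 = 3721 ≡ 16 (mod 247)
123 = 64 + 32 + 16 + 8 + 2 + 1 in binary powers of 2.
So 3^123 ≡ 16 · 61 · 55 · 139 · 9 · 3 ≡ 183 (mod 247).
Squaring chain: 183; never reaches −1, so base 3 is a Miller–Rabin witness that 247 is composite.

183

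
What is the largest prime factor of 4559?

97

4559 = 47 · 97
97 is prime.
So 4559 = 47 · 97; the largest prime factor is 97.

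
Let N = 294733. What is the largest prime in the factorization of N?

83

294733 = 53 · 5561
5561 = 67 · 83
83 is prime.
So 294733 = 53 · 67 · 83; the largest prime factor is 83.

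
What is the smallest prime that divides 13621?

13621 is odd.
Digit sum 13, not divisible by 3.
Ends in 1: not divisible by 5.
7: 13621 = 7·1945 + 6
11: 13621 = 11·1238 + 3
13: 13621 = 13·1047 + 10
17: 13621 = 17·801 + 4
19: 13621 = 19·716 + 17
23: 13621 = 23·592 + 5
29: 13621 = 29·469 + 20
31: 13621 = 31·439 + 12
37: 13621 = 37·368 + 5
41: 13621 = 41·332 + 9
43: 13621 = 43·316 + 33
47: 13621 = 47·289 + 38
53: 13621 = 53·257

53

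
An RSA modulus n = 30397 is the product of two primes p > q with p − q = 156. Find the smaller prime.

Since p = q + 156, we have 30397 = q(q + 156), so q² + 156q − 30397 = 0.
Discriminant: 156² + 4·30397 = 24336 + 121588 = 145924; √145924 = 382.
q = (−156 + 382)/2 = 113, and p = q + 156 = 269.
Check: 113 · 269 = 30397.

113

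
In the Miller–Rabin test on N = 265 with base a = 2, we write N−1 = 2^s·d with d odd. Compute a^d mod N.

137

265 − 1 = 264 = 2^3 · 33, so d = 33.
2^1 ≡ 2 (mod 265)
2^2 ≡ 2^2 = 4 ≡ 4 (mod 265)
2^4 ≡ 4^2 = 16 ≡ 16 (mod 265)
2^8 ≡ 16^2 = 256 ≡ 256 (mod 265)
2^16 ≡ 256^2 = 65536 ≡ 81 (mod 265)
2^32 ≡ 81^2 = 6561 ≡ 201 (mod 265)
33 = 32 + 1 in binary powers of 2.
So 2^33 ≡ 201 · 2 ≡ 137 (mod 265).
Squaring chain: 137 → 219 → 261; never reaches −1, so base 2 is a Miller–Rabin witness that 265 is composite.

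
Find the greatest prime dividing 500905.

83

500905 = 5 · 100181
100181 = 17 · 5893
5893 = 71 · 83
83 is prime.
So 500905 = 5 · 17 · 71 · 83; the largest prime factor is 83.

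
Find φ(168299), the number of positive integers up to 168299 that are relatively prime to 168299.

158400

Factor: 168299 = 31 · 61 · 89.
φ(168299) = (31−1) · (61−1) · (89−1) = 30 · 60 · 88 = 158400.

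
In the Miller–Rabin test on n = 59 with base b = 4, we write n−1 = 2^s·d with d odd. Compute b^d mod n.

1

59 − 1 = 58 = 2^1 · 29, so d = 29.
4^1 ≡ 4 (mod 59)
4^2 ≡ 4^2 = 16 ≡ 16 (mod 59)
4^4 ≡ 16^2 = 256 ≡ 20 (mod 59)
4^8 ≡ 20^2 = 400 ≡ 46 (mod 59)
4^16 ≡ 46^2 = 2116 ≡ 51 (mod 59)
29 = 16 + 8 + 4 + 1 in binary powers of 2.
So 4^29 ≡ 51 · 46 · 20 · 4 ≡ 1 (mod 59).
Since 4^d ≡ 1 (mod 59), base 4 does not prove 59 composite.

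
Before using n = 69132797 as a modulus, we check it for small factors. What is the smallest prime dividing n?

89

69132797 is odd.
Digit sum 44, not divisible by 3.
Ends in 7: not divisible by 5.
7: 69132797 = 7·9876113 + 6
11: 69132797 = 11·6284799 + 8
13: 69132797 = 13·5317907 + 6
17: 69132797 = 17·4066635 + 2
19: 69132797 = 19·3638568 + 5
23: 69132797 = 23·3005773 + 18
29: 69132797 = 29·2383889 + 16
31: 69132797 = 31·2230090 + 7
37: 69132797 = 37·1868453 + 36
41: 69132797 = 41·1686165 + 32
43: 69132797 = 43·1607739 + 20
47: 69132797 = 47·1470910 + 27
53: 69132797 = 53·1304392 + 21
59: 69132797 = 59·1171742 + 19
61: 69132797 = 61·1133324 + 33
67: 69132797 = 67·1031832 + 53
71: 69132797 = 71·973701 + 26
73: 69132797 = 73·947024 + 45
79: 69132797 = 79·875098 + 55
83: 69132797 = 83·832925 + 22
89: 69132797 = 89·776773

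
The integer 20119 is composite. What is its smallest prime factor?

20119 is odd.
Digit sum 13, not divisible by 3.
Ends in 9: not divisible by 5.
7: 20119 = 7·2874 + 1
11: 20119 = 11·1829

11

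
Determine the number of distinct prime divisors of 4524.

4

4524 = 2^2 · 1131
1131 = 3 · 377
377 = 13 · 29
4524 = 2^2 · 3 · 13 · 29, which has 4 distinct prime factors.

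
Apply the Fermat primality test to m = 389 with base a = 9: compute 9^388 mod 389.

1

9^1 ≡ 9 (mod 389)
9^2 ≡ 9^2 = 81 ≡ 81 (mod 389)
9^4 ≡ 81^2 = 6561 ≡ 337 (mod 389)
9^8 ≡ 337^2 = 113569 ≡ 370 (mod 389)
9^16 ≡ 370^2 = 136900 ≡ 361 (mod 389)
9^32 ≡ 361^2 = 130321 ≡ 6 (mod 389)
9^64 ≡ 6^2 = 36 ≡ 36 (mod 389)
9^128 ≡ 36^2 = 1296 ≡ 129 (mod 389)
9^256 ≡ 129^2 = 16641 ≡ 303 (mod 389)
388 = 256 + 128 + 4 in binary powers of 2.
So 9^388 ≡ 303 · 129 · 337 ≡ 1 (mod 389).
Since the result is 1, base 9 gives no evidence that 389 is composite.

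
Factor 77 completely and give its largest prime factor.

77 = 7 · 11
11 is prime.
So 77 = 7 · 11; the largest prime factor is 11.

11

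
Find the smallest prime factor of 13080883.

83

13080883 is odd.
Digit sum 31, not divisible by 3.
Ends in 3: not divisible by 5.
7: 13080883 = 7·1868697 + 4
11: 13080883 = 11·1189171 + 2
13: 13080883 = 13·1006221 + 10
17: 13080883 = 17·769463 + 12
19: 13080883 = 19·688467 + 10
23: 13080883 = 23·568734 + 1
29: 13080883 = 29·451064 + 27
31: 13080883 = 31·421963 + 30
37: 13080883 = 37·353537 + 14
41: 13080883 = 41·319045 + 38
43: 13080883 = 43·304206 + 25
47: 13080883 = 47·278316 + 31
53: 13080883 = 53·246809 + 6
59: 13080883 = 59·221709 + 52
61: 13080883 = 61·214440 + 43
67: 13080883 = 67·195237 + 4
71: 13080883 = 71·184237 + 56
73: 13080883 = 73·179190 + 13
79: 13080883 = 79·165580 + 63
83: 13080883 = 83·157601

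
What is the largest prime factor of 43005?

43005 = 3 · 14335
14335 = 5 · 2867
2867 = 47 · 61
61 is prime.
So 43005 = 3 · 5 · 47 · 61; the largest prime factor is 61.

61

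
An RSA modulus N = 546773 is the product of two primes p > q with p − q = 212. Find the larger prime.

Since p = q + 212, we have 546773 = q(q + 212), so q² + 212q − 546773 = 0.
Discriminant: 212² + 4·546773 = 44944 + 2187092 = 2232036; √2232036 = 1494.
q = (−212 + 1494)/2 = 641, and p = q + 212 = 853.
Check: 641 · 853 = 546773.

853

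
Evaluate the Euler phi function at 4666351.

Factor: 4666351 = 131 · 179 · 199.
φ(4666351) = (131−1) · (179−1) · (199−1) = 130 · 178 · 198 = 4581720.

4581720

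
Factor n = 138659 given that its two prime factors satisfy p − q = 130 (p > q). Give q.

Since p = q + 130, we have 138659 = q(q + 130), so q² + 130q − 138659 = 0.
Discriminant: 130² + 4·138659 = 16900 + 554636 = 571536; √571536 = 756.
q = (−130 + 756)/2 = 313, and p = q + 130 = 443.
Check: 313 · 443 = 138659.

313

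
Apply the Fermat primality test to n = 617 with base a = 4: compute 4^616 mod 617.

4^1 ≡ 4 (mod 617)
4^2 ≡ 4^2 = 16 ≡ 16 (mod 617)
4^4 ≡ 16^2 = 256 ≡ 256 (mod 617)
4^8 ≡ 256^2 = 65536 ≡ 134 (mod 617)
4^16 ≡ 134^2 = 17956 ≡ 63 (mod 617)
4^32 ≡ 63^2 = 3969 ≡ 267 (mod 617)
4^64 ≡ 267^2 = 71289 ≡ 334 (mod 617)
4^128 ≡ 334^2 = 111556 ≡ 496 (mod 617)
4^256 ≡ 496^2 = 246016 ≡ 450 (mod 617)
4^512 ≡ 450^2 = 202500 ≡ 124 (mod 617)
616 = 512 + 64 + 32 + 8 in binary powers of 2.
So 4^616 ≡ 124 · 334 · 267 · 134 ≡ 1 (mod 617).
Since the result is 1, base 4 gives no evidence that 617 is composite.

1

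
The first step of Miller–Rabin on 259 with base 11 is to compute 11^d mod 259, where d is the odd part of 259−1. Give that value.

259 − 1 = 258 = 2^1 · 129, so d = 129.
11^1 ≡ 11 (mod 259)
11^2 ≡ 11^2 = 121 ≡ 121 (mod 259)
11^4 ≡ 121^2 = 14641 ≡ 137 (mod 259)
11^8 ≡ 137^2 = 18769 ≡ 121 (mod 259)
11^16 ≡ 121^2 = 14641 ≡ 137 (mod 259)
11^32 ≡ 137^2 = 18769 ≡ 121 (mod 259)
11^64 ≡ 121^2 = 14641 ≡ 137 (mod 259)
11^128 ≡ 137^2 = 18769 ≡ 121 (mod 259)
129 = 128 + 1 in binary powers of 2.
So 11^129 ≡ 121 · 11 ≡ 36 (mod 259).
Squaring chain: 36; never reaches −1, so base 11 is a Miller–Rabin witness that 259 is composite.

36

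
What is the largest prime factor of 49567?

97

49567 = 7 · 7081
7081 = 73 · 97
97 is prime.
So 49567 = 7 · 73 · 97; the largest prime factor is 97.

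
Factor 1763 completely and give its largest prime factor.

43

1763 = 41 · 43
43 is prime.
So 1763 = 41 · 43; the largest prime factor is 43.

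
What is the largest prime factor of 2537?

2537 = 43 · 59
59 is prime.
So 2537 = 43 · 59; the largest prime factor is 59.

59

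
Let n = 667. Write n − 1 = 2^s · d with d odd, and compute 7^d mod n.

667 − 1 = 666 = 2^1 · 333, so d = 333.
7^1 ≡ 7 (mod 667)
7^2 ≡ 7^2 = 49 ≡ 49 (mod 667)
7^4 ≡ 49^2 = 2401 ≡ 400 (mod 667)
7^8 ≡ 400^2 = 160000 ≡ 587 (mod 667)
7^16 ≡ 587^2 = 344569 ≡ 397 (mod 667)
7^32 ≡ 397^2 = 157609 ≡ 197 (mod 667)
7^64 ≡ 197^2 = 38809 ≡ 123 (mod 667)
7^128 ≡ 123^2 = 15129 ≡ 455 (mod 667)
7^256 ≡ 455^2 = 207025 ≡ 255 (mod 667)
333 = 256 + 64 + 8 + 4 + 1 in binary powers of 2.
So 7^333 ≡ 255 · 123 · 587 · 400 · 7 ≡ 458 (mod 667).
Squaring chain: 458; never reaches −1, so base 7 is a Miller–Rabin witness that 667 is composite.

458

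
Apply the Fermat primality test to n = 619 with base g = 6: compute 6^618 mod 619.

6^1 ≡ 6 (mod 619)
6^2 ≡ 6^2 = 36 ≡ 36 (mod 619)
6^4 ≡ 36^2 = 1296 ≡ 58 (mod 619)
6^8 ≡ 58^2 = 3364 ≡ 269 (mod 619)
6^16 ≡ 269^2 = 72361 ≡ 557 (mod 619)
6^32 ≡ 557^2 = 310249 ≡ 130 (mod 619)
6^64 ≡ 130^2 = 16900 ≡ 187 (mod 619)
6^128 ≡ 187^2 = 34969 ≡ 305 (mod 619)
6^256 ≡ 305^2 = 93025 ≡ 175 (mod 619)
6^512 ≡ 175^2 = 30625 ≡ 294 (mod 619)
618 = 512 + 64 + 32 + 8 + 2 in binary powers of 2.
So 6^618 ≡ 294 · 187 · 130 · 269 · 36 ≡ 1 (mod 619).
Since the result is 1, base 6 gives no evidence that 619 is composite.

1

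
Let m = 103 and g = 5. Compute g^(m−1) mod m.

5^1 ≡ 5 (mod 103)
5^2 ≡ 5^2 = 25 ≡ 25 (mod 103)
5^4 ≡ 25^2 = 625 ≡ 7 (mod 103)
5^8 ≡ 7^2 = 49 ≡ 49 (mod 103)
5^16 ≡ 49^2 = 2401 ≡ 32 (mod 103)
5^32 ≡ 32^2 = 1024 ≡ 97 (mod 103)
5^64 ≡ 97^2 = 9409 ≡ 36 (mod 103)
102 = 64 + 32 + 4 + 2 in binary powers of 2.
So 5^102 ≡ 36 · 97 · 7 · 25 ≡ 1 (mod 103).
Since the result is 1, base 5 gives no evidence that 103 is composite.

1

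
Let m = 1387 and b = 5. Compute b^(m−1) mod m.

5^1 ≡ 5 (mod 1387)
5^2 ≡ 5^2 = 25 ≡ 25 (mod 1387)
5^4 ≡ 25^2 = 625 ≡ 625 (mod 1387)
5^8 ≡ 625^2 = 390625 ≡ 878 (mod 1387)
5^16 ≡ 878^2 = 770884 ≡ 1099 (mod 1387)
5^32 ≡ 1099^2 = 1207801 ≡ 1111 (mod 1387)
5^64 ≡ 1111^2 = 1234321 ≡ 1278 (mod 1387)
5^128 ≡ 1278^2 = 1633284 ≡ 785 (mod 1387)
5^256 ≡ 785^2 = 616225 ≡ 397 (mod 1387)
5^512 ≡ 397^2 = 157609 ≡ 878 (mod 1387)
5^1024 ≡ 878^2 = 770884 ≡ 1099 (mod 1387)
1386 = 1024 + 256 + 64 + 32 + 8 + 2 in binary powers of 2.
So 5^1386 ≡ 1099 · 397 · 1278 · 1111 · 878 · 25 ≡ 1122 (mod 1387).
Since 1122 ≠ 1, base 5 is a Fermat witness: 1387 is composite.

1122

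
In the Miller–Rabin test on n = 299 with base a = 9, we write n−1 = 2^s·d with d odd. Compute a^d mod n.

299 − 1 = 298 = 2^1 · 149, so d = 149.
9^1 ≡ 9 (mod 299)
9^2 ≡ 9^2 = 81 ≡ 81 (mod 299)
9^4 ≡ 81^2 = 6561 ≡ 282 (mod 299)
9^8 ≡ 282^2 = 79524 ≡ 289 (mod 299)
9^16 ≡ 289^2 = 83521 ≡ 100 (mod 299)
9^32 ≡ 100^2 = 10000 ≡ 133 (mod 299)
9^64 ≡ 133^2 = 17689 ≡ 48 (mod 299)
9^128 ≡ 48^2 = 2304 ≡ 211 (mod 299)
149 = 128 + 16 + 4 + 1 in binary powers of 2.
So 9^149 ≡ 211 · 100 · 282 · 9 ≡ 3 (mod 299).
Squaring chain: 3; never reaches −1, so base 9 is a Miller–Rabin witness that 299 is composite.

3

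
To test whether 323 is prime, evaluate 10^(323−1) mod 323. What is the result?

10^1 ≡ 10 (mod 323)
10^2 ≡ 10^2 = 100 ≡ 100 (mod 323)
10^4 ≡ 100^2 = 10000 ≡ 310 (mod 323)
10^8 ≡ 310^2 = 96100 ≡ 169 (mod 323)
10^16 ≡ 169^2 = 28561 ≡ 137 (mod 323)
10^32 ≡ 137^2 = 18769 ≡ 35 (mod 323)
10^64 ≡ 35^2 = 1225 ≡ 256 (mod 323)
10^128 ≡ 256^2 = 65536 ≡ 290 (mod 323)
10^256 ≡ 290^2 = 84100 ≡ 120 (mod 323)
322 = 256 + 64 + 2 in binary powers of 2.
So 10^322 ≡ 120 · 256 · 100 ≡ 270 (mod 323).
Since 270 ≠ 1, base 10 is a Fermat witness: 323 is composite.

270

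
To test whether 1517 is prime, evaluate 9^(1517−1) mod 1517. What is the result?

9^1 ≡ 9 (mod 1517)
9^2 ≡ 9^2 = 81 ≡ 81 (mod 1517)
9^4 ≡ 81^2 = 6561 ≡ 493 (mod 1517)
9^8 ≡ 493^2 = 243049 ≡ 329 (mod 1517)
9^16 ≡ 329^2 = 108241 ≡ 534 (mod 1517)
9^32 ≡ 534^2 = 285156 ≡ 1477 (mod 1517)
9^64 ≡ 1477^2 = 2181529 ≡ 83 (mod 1517)
9^128 ≡ 83^2 = 6889 ≡ 821 (mod 1517)
9^256 ≡ 821^2 = 674041 ≡ 493 (mod 1517)
9^512 ≡ 493^2 = 243049 ≡ 329 (mod 1517)
9^1024 ≡ 329^2 = 108241 ≡ 534 (mod 1517)
1516 = 1024 + 256 + 128 + 64 + 32 + 8 + 4 in binary powers of 2.
So 9^1516 ≡ 534 · 493 · 821 · 83 · 1477 · 329 · 493 ≡ 493 (mod 1517).
Since 493 ≠ 1, base 9 is a Fermat witness: 1517 is composite.

493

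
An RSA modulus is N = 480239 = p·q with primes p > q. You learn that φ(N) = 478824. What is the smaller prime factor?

563

φ(n) = (p−1)(q−1) = n − (p+q) + 1, so p + q = 480239 − 478824 + 1 = 1416.
p and q are the roots of t² − 1416t + 480239 = 0.
Discriminant: 1416² − 4·480239 = 2005056 − 1920956 = 84100; √84100 = 290.
q = (1416 − 290)/2 = 563, p = (1416 + 290)/2 = 853.
Check: 563 · 853 = 480239.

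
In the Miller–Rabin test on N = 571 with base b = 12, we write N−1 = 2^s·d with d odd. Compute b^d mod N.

570

571 − 1 = 570 = 2^1 · 285, so d = 285.
12^1 ≡ 12 (mod 571)
12^2 ≡ 12^2 = 144 ≡ 144 (mod 571)
12^4 ≡ 144^2 = 20736 ≡ 180 (mod 571)
12^8 ≡ 180^2 = 32400 ≡ 424 (mod 571)
12^16 ≡ 424^2 = 179776 ≡ 482 (mod 571)
12^32 ≡ 482^2 = 232324 ≡ 498 (mod 571)
12^64 ≡ 498^2 = 248004 ≡ 190 (mod 571)
12^128 ≡ 190^2 = 36100 ≡ 127 (mod 571)
12^256 ≡ 127^2 = 16129 ≡ 141 (mod 571)
285 = 256 + 16 + 8 + 4 + 1 in binary powers of 2.
So 12^285 ≡ 141 · 482 · 424 · 180 · 12 ≡ 570 (mod 571).
Since 12^d ≡ 570 (mod 571), base 12 does not prove 571 composite.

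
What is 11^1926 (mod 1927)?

11^1 ≡ 11 (mod 1927)
11^2 ≡ 11^2 = 121 ≡ 121 (mod 1927)
11^4 ≡ 121^2 = 14641 ≡ 1152 (mod 1927)
11^8 ≡ 1152^2 = 1327104 ≡ 1328 (mod 1927)
11^16 ≡ 1328^2 = 1763584 ≡ 379 (mod 1927)
11^32 ≡ 379^2 = 143641 ≡ 1043 (mod 1927)
11^64 ≡ 1043^2 = 1087849 ≡ 1021 (mod 1927)
11^128 ≡ 1021^2 = 1042441 ≡ 1861 (mod 1927)
11^256 ≡ 1861^2 = 3463321 ≡ 502 (mod 1927)
11^512 ≡ 502^2 = 252004 ≡ 1494 (mod 1927)
11^1024 ≡ 1494^2 = 2232036 ≡ 570 (mod 1927)
1926 = 1024 + 512 + 256 + 128 + 4 + 2 in binary powers of 2.
So 11^1926 ≡ 570 · 1494 · 502 · 1861 · 1152 · 121 ≡ 484 (mod 1927).
Since 484 ≠ 1, base 11 is a Fermat witness: 1927 is composite.

484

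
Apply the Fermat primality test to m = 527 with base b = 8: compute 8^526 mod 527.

8^1 ≡ 8 (mod 527)
8^2 ≡ 8^2 = 64 ≡ 64 (mod 527)
8^4 ≡ 64^2 = 4096 ≡ 407 (mod 527)
8^8 ≡ 407^2 = 165649 ≡ 171 (mod 527)
8^16 ≡ 171^2 = 29241 ≡ 256 (mod 527)
8^32 ≡ 256^2 = 65536 ≡ 188 (mod 527)
8^64 ≡ 188^2 = 35344 ≡ 35 (mod 527)
8^128 ≡ 35^2 = 1225 ≡ 171 (mod 527)
8^256 ≡ 171^2 = 29241 ≡ 256 (mod 527)
8^512 ≡ 256^2 = 65536 ≡ 188 (mod 527)
526 = 512 + 8 + 4 + 2 in binary powers of 2.
So 8^526 ≡ 188 · 171 · 407 · 64 ≡ 225 (mod 527).
Since 225 ≠ 1, base 8 is a Fermat witness: 527 is composite.

225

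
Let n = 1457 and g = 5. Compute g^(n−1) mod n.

5^1 ≡ 5 (mod 1457)
5^2 ≡ 5^2 = 25 ≡ 25 (mod 1457)
5^4 ≡ 25^2 = 625 ≡ 625 (mod 1457)
5^8 ≡ 625^2 = 390625 ≡ 149 (mod 1457)
5^16 ≡ 149^2 = 22201 ≡ 346 (mod 1457)
5^32 ≡ 346^2 = 119716 ≡ 242 (mod 1457)
5^64 ≡ 242^2 = 58564 ≡ 284 (mod 1457)
5^128 ≡ 284^2 = 80656 ≡ 521 (mod 1457)
5^256 ≡ 521^2 = 271441 ≡ 439 (mod 1457)
5^512 ≡ 439^2 = 192721 ≡ 397 (mod 1457)
5^1024 ≡ 397^2 = 157609 ≡ 253 (mod 1457)
1456 = 1024 + 256 + 128 + 32 + 16 in binary powers of 2.
So 5^1456 ≡ 253 · 439 · 521 · 242 · 346 ≡ 36 (mod 1457).
Since 36 ≠ 1, base 5 is a Fermat witness: 1457 is composite.

36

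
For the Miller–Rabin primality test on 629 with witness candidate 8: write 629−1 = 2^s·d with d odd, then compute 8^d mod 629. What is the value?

230

629 − 1 = 628 = 2^2 · 157, so d = 157.
8^1 ≡ 8 (mod 629)
8^2 ≡ 8^2 = 64 ≡ 64 (mod 629)
8^4 ≡ 64^2 = 4096 ≡ 322 (mod 629)
8^8 ≡ 322^2 = 103684 ≡ 528 (mod 629)
8^16 ≡ 528^2 = 278784 ≡ 137 (mod 629)
8^32 ≡ 137^2 = 18769 ≡ 528 (mod 629)
8^64 ≡ 528^2 = 278784 ≡ 137 (mod 629)
8^128 ≡ 137^2 = 18769 ≡ 528 (mod 629)
157 = 128 + 16 + 8 + 4 + 1 in binary powers of 2.
So 8^157 ≡ 528 · 137 · 528 · 322 · 8 ≡ 230 (mod 629).
Squaring chain: 230 → 64; never reaches −1, so base 8 is a Miller–Rabin witness that 629 is composite.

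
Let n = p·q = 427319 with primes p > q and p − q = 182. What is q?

569

Since p = q + 182, we have 427319 = q(q + 182), so q² + 182q − 427319 = 0.
Discriminant: 182² + 4·427319 = 33124 + 1709276 = 1742400; √1742400 = 1320.
q = (−182 + 1320)/2 = 569, and p = q + 182 = 751.
Check: 569 · 751 = 427319.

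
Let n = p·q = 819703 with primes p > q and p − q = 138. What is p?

Since p = q + 138, we have 819703 = q(q + 138), so q² + 138q − 819703 = 0.
Discriminant: 138² + 4·819703 = 19044 + 3278812 = 3297856; √3297856 = 1816.
q = (−138 + 1816)/2 = 839, and p = q + 138 = 977.
Check: 839 · 977 = 819703.

977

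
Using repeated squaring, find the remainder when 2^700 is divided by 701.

2^1 ≡ 2 (mod 701)
2^2 ≡ 2^2 = 4 ≡ 4 (mod 701)
2^4 ≡ 4^2 = 16 ≡ 16 (mod 701)
2^8 ≡ 16^2 = 256 ≡ 256 (mod 701)
2^16 ≡ 256^2 = 65536 ≡ 343 (mod 701)
2^32 ≡ 343^2 = 117649 ≡ 582 (mod 701)
2^64 ≡ 582^2 = 338724 ≡ 141 (mod 701)
2^128 ≡ 141^2 = 19881 ≡ 253 (mod 701)
2^256 ≡ 253^2 = 64009 ≡ 218 (mod 701)
2^512 ≡ 218^2 = 47524 ≡ 557 (mod 701)
700 = 512 + 128 + 32 + 16 + 8 + 4 in binary powers of 2.
So 2^700 ≡ 557 · 253 · 582 · 343 · 256 · 16 ≡ 1 (mod 701).
Since the result is 1, base 2 gives no evidence that 701 is composite.

1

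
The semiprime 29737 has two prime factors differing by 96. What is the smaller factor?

131

Since p = q + 96, we have 29737 = q(q + 96), so q² + 96q − 29737 = 0.
Discriminant: 96² + 4·29737 = 9216 + 118948 = 128164; √128164 = 358.
q = (−96 + 358)/2 = 131, and p = q + 96 = 227.
Check: 131 · 227 = 29737.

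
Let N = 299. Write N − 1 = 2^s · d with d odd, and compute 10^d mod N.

17

299 − 1 = 298 = 2^1 · 149, so d = 149.
10^1 ≡ 10 (mod 299)
10^2 ≡ 10^2 = 100 ≡ 100 (mod 299)
10^4 ≡ 100^2 = 10000 ≡ 133 (mod 299)
10^8 ≡ 133^2 = 17689 ≡ 48 (mod 299)
10^16 ≡ 48^2 = 2304 ≡ 211 (mod 299)
10^32 ≡ 211^2 = 44521 ≡ 269 (mod 299)
10^64 ≡ 269^2 = 72361 ≡ 3 (mod 299)
10^128 ≡ 3^2 = 9 ≡ 9 (mod 299)
149 = 128 + 16 + 4 + 1 in binary powers of 2.
So 10^149 ≡ 9 · 211 · 133 · 10 ≡ 17 (mod 299).
Squaring chain: 17; never reaches −1, so base 10 is a Miller–Rabin witness that 299 is composite.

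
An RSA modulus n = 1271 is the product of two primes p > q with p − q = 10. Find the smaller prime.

31

Since p = q + 10, we have 1271 = q(q + 10), so q² + 10q − 1271 = 0.
Discriminant: 10² + 4·1271 = 100 + 5084 = 5184; √5184 = 72.
q = (−10 + 72)/2 = 31, and p = q + 10 = 41.
Check: 31 · 41 = 1271.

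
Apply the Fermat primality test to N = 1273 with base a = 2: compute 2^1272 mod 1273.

2^1 ≡ 2 (mod 1273)
2^2 ≡ 2^2 = 4 ≡ 4 (mod 1273)
2^4 ≡ 4^2 = 16 ≡ 16 (mod 1273)
2^8 ≡ 16^2 = 256 ≡ 256 (mod 1273)
2^16 ≡ 256^2 = 65536 ≡ 613 (mod 1273)
2^32 ≡ 613^2 = 375769 ≡ 234 (mod 1273)
2^64 ≡ 234^2 = 54756 ≡ 17 (mod 1273)
2^128 ≡ 17^2 = 289 ≡ 289 (mod 1273)
2^256 ≡ 289^2 = 83521 ≡ 776 (mod 1273)
2^512 ≡ 776^2 = 602176 ≡ 47 (mod 1273)
2^1024 ≡ 47^2 = 2209 ≡ 936 (mod 1273)
1272 = 1024 + 128 + 64 + 32 + 16 + 8 in binary powers of 2.
So 2^1272 ≡ 936 · 289 · 17 · 234 · 613 · 256 ≡ 1246 (mod 1273).
Since 1246 ≠ 1, base 2 is a Fermat witness: 1273 is composite.

1246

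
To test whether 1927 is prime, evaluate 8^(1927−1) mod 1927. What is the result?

1630

8^1 ≡ 8 (mod 1927)
8^2 ≡ 8^2 = 64 ≡ 64 (mod 1927)
8^4 ≡ 64^2 = 4096 ≡ 242 (mod 1927)
8^8 ≡ 242^2 = 58564 ≡ 754 (mod 1927)
8^16 ≡ 754^2 = 568516 ≡ 51 (mod 1927)
8^32 ≡ 51^2 = 2601 ≡ 674 (mod 1927)
8^64 ≡ 674^2 = 454276 ≡ 1431 (mod 1927)
8^128 ≡ 1431^2 = 2047761 ≡ 1287 (mod 1927)
8^256 ≡ 1287^2 = 1656369 ≡ 1076 (mod 1927)
8^512 ≡ 1076^2 = 1157776 ≡ 1576 (mod 1927)
8^1024 ≡ 1576^2 = 2483776 ≡ 1800 (mod 1927)
1926 = 1024 + 512 + 256 + 128 + 4 + 2 in binary powers of 2.
So 8^1926 ≡ 1800 · 1576 · 1076 · 1287 · 242 · 64 ≡ 1630 (mod 1927).
Since 1630 ≠ 1, base 8 is a Fermat witness: 1927 is composite.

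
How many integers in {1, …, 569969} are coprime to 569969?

546480

Factor: 569969 = 47 · 67 · 181.
φ(569969) = (47−1) · (67−1) · (181−1) = 46 · 66 · 180 = 546480.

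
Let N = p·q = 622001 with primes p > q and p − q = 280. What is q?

Since p = q + 280, we have 622001 = q(q + 280), so q² + 280q − 622001 = 0.
Discriminant: 280² + 4·622001 = 78400 + 2488004 = 2566404; √2566404 = 1602.
q = (−280 + 1602)/2 = 661, and p = q + 280 = 941.
Check: 661 · 941 = 622001.

661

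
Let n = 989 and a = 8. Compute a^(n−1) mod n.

8^1 ≡ 8 (mod 989)
8^2 ≡ 8^2 = 64 ≡ 64 (mod 989)
8^4 ≡ 64^2 = 4096 ≡ 140 (mod 989)
8^8 ≡ 140^2 = 19600 ≡ 809 (mod 989)
8^16 ≡ 809^2 = 654481 ≡ 752 (mod 989)
8^32 ≡ 752^2 = 565504 ≡ 785 (mod 989)
8^64 ≡ 785^2 = 616225 ≡ 78 (mod 989)
8^128 ≡ 78^2 = 6084 ≡ 150 (mod 989)
8^256 ≡ 150^2 = 22500 ≡ 742 (mod 989)
8^512 ≡ 742^2 = 550564 ≡ 680 (mod 989)
988 = 512 + 256 + 128 + 64 + 16 + 8 + 4 in binary powers of 2.
So 8^988 ≡ 680 · 742 · 150 · 78 · 752 · 809 · 140 ≡ 78 (mod 989).
Since 78 ≠ 1, base 8 is a Fermat witness: 989 is composite.

78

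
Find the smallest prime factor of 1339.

1339 is odd.
Digit sum 16, not divisible by 3.
Ends in 9: not divisible by 5.
7: 1339 = 7·191 + 2
11: 1339 = 11·121 + 8
13: 1339 = 13·103

13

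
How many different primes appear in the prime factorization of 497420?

6

497420 = 2^2 · 124355
124355 = 5 · 24871
24871 = 7 · 3553
3553 = 11 · 323
323 = 17 · 19
497420 = 2^2 · 5 · 7 · 11 · 17 · 19, which has 6 distinct prime factors.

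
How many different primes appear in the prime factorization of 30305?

4

30305 = 5 · 6061
6061 = 11 · 551
551 = 19 · 29
30305 = 5 · 11 · 19 · 29, which has 4 distinct prime factors.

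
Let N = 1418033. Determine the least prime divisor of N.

31

1418033 is odd.
Digit sum 20, not divisible by 3.
Ends in 3: not divisible by 5.
7: 1418033 = 7·202576 + 1
11: 1418033 = 11·128912 + 1
13: 1418033 = 13·109079 + 6
17: 1418033 = 17·83413 + 12
19: 1418033 = 19·74633 + 6
23: 1418033 = 23·61653 + 14
29: 1418033 = 29·48897 + 20
31: 1418033 = 31·45743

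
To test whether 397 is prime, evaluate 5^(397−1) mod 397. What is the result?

1

5^1 ≡ 5 (mod 397)
5^2 ≡ 5^2 = 25 ≡ 25 (mod 397)
5^4 ≡ 25^2 = 625 ≡ 228 (mod 397)
5^8 ≡ 228^2 = 51984 ≡ 374 (mod 397)
5^16 ≡ 374^2 = 139876 ≡ 132 (mod 397)
5^32 ≡ 132^2 = 17424 ≡ 353 (mod 397)
5^64 ≡ 353^2 = 124609 ≡ 348 (mod 397)
5^128 ≡ 348^2 = 121104 ≡ 19 (mod 397)
5^256 ≡ 19^2 = 361 ≡ 361 (mod 397)
396 = 256 + 128 + 8 + 4 in binary powers of 2.
So 5^396 ≡ 361 · 19 · 374 · 228 ≡ 1 (mod 397).
Since the result is 1, base 5 gives no evidence that 397 is composite.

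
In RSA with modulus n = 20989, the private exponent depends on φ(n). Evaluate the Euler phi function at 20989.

20700

Factor: 20989 = 139 · 151.
φ(20989) = (139−1) · (151−1) = 138 · 150 = 20700.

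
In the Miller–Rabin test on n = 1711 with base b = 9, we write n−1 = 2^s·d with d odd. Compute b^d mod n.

1711 − 1 = 1710 = 2^1 · 855, so d = 855.
9^1 ≡ 9 (mod 1711)
9^2 ≡ 9^2 = 81 ≡ 81 (mod 1711)
9^4 ≡ 81^2 = 6561 ≡ 1428 (mod 1711)
9^8 ≡ 1428^2 = 2039184 ≡ 1383 (mod 1711)
9^16 ≡ 1383^2 = 1912689 ≡ 1502 (mod 1711)
9^32 ≡ 1502^2 = 2256004 ≡ 906 (mod 1711)
9^64 ≡ 906^2 = 820836 ≡ 1267 (mod 1711)
9^128 ≡ 1267^2 = 1605289 ≡ 371 (mod 1711)
9^256 ≡ 371^2 = 137641 ≡ 761 (mod 1711)
9^512 ≡ 761^2 = 579121 ≡ 803 (mod 1711)
855 = 512 + 256 + 64 + 16 + 4 + 2 + 1 in binary powers of 2.
So 9^855 ≡ 803 · 761 · 1267 · 1502 · 1428 · 81 · 9 ≡ 1082 (mod 1711).
Squaring chain: 1082; never reaches −1, so base 9 is a Miller–Rabin witness that 1711 is composite.

1082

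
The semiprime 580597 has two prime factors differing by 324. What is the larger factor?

941

Since p = q + 324, we have 580597 = q(q + 324), so q² + 324q − 580597 = 0.
Discriminant: 324² + 4·580597 = 104976 + 2322388 = 2427364; √2427364 = 1558.
q = (−324 + 1558)/2 = 617, and p = q + 324 = 941.
Check: 617 · 941 = 580597.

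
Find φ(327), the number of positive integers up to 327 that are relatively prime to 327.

216

Factor: 327 = 3 · 109.
φ(327) = (3−1) · (109−1) = 2 · 108 = 216.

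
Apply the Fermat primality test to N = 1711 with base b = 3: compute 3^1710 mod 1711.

3^1 ≡ 3 (mod 1711)
3^2 ≡ 3^2 = 9 ≡ 9 (mod 1711)
3^4 ≡ 9^2 = 81 ≡ 81 (mod 1711)
3^8 ≡ 81^2 = 6561 ≡ 1428 (mod 1711)
3^16 ≡ 1428^2 = 2039184 ≡ 1383 (mod 1711)
3^32 ≡ 1383^2 = 1912689 ≡ 1502 (mod 1711)
3^64 ≡ 1502^2 = 2256004 ≡ 906 (mod 1711)
3^128 ≡ 906^2 = 820836 ≡ 1267 (mod 1711)
3^256 ≡ 1267^2 = 1605289 ≡ 371 (mod 1711)
3^512 ≡ 371^2 = 137641 ≡ 761 (mod 1711)
3^1024 ≡ 761^2 = 579121 ≡ 803 (mod 1711)
1710 = 1024 + 512 + 128 + 32 + 8 + 4 + 2 in binary powers of 2.
So 3^1710 ≡ 803 · 761 · 1267 · 1502 · 1428 · 81 · 9 ≡ 1082 (mod 1711).
Since 1082 ≠ 1, base 3 is a Fermat witness: 1711 is composite.

1082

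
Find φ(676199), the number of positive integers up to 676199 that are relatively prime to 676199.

Factor: 676199 = 59 · 73 · 157.
φ(676199) = (59−1) · (73−1) · (157−1) = 58 · 72 · 156 = 651456.

651456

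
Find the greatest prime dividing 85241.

83

85241 = 13 · 6557
6557 = 79 · 83
83 is prime.
So 85241 = 13 · 79 · 83; the largest prime factor is 83.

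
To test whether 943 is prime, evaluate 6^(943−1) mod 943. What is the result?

210

6^1 ≡ 6 (mod 943)
6^2 ≡ 6^2 = 36 ≡ 36 (mod 943)
6^4 ≡ 36^2 = 1296 ≡ 353 (mod 943)
6^8 ≡ 353^2 = 124609 ≡ 133 (mod 943)
6^16 ≡ 133^2 = 17689 ≡ 715 (mod 943)
6^32 ≡ 715^2 = 511225 ≡ 119 (mod 943)
6^64 ≡ 119^2 = 14161 ≡ 16 (mod 943)
6^128 ≡ 16^2 = 256 ≡ 256 (mod 943)
6^256 ≡ 256^2 = 65536 ≡ 469 (mod 943)
6^512 ≡ 469^2 = 219961 ≡ 242 (mod 943)
942 = 512 + 256 + 128 + 32 + 8 + 4 + 2 in binary powers of 2.
So 6^942 ≡ 242 · 469 · 256 · 119 · 133 · 353 · 36 ≡ 210 (mod 943).
Since 210 ≠ 1, base 6 is a Fermat witness: 943 is composite.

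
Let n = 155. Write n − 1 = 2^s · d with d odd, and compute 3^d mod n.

53

155 − 1 = 154 = 2^1 · 77, so d = 77.
3^1 ≡ 3 (mod 155)
3^2 ≡ 3^2 = 9 ≡ 9 (mod 155)
3^4 ≡ 9^2 = 81 ≡ 81 (mod 155)
3^8 ≡ 81^2 = 6561 ≡ 51 (mod 155)
3^16 ≡ 51^2 = 2601 ≡ 121 (mod 155)
3^32 ≡ 121^2 = 14641 ≡ 71 (mod 155)
3^64 ≡ 71^2 = 5041 ≡ 81 (mod 155)
77 = 64 + 8 + 4 + 1 in binary powers of 2.
So 3^77 ≡ 81 · 51 · 81 · 3 ≡ 53 (mod 155).
Squaring chain: 53; never reaches −1, so base 3 is a Miller–Rabin witness that 155 is composite.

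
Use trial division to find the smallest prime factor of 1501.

1501 is odd.
Digit sum 7, not divisible by 3.
Ends in 1: not divisible by 5.
7: 1501 = 7·214 + 3
11: 1501 = 11·136 + 5
13: 1501 = 13·115 + 6
17: 1501 = 17·88 + 5
19: 1501 = 19·79

19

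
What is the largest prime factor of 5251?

89

5251 = 59 · 89
89 is prime.
So 5251 = 59 · 89; the largest prime factor is 89.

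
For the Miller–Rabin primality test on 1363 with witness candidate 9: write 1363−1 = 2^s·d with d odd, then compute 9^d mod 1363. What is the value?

760

1363 − 1 = 1362 = 2^1 · 681, so d = 681.
9^1 ≡ 9 (mod 1363)
9^2 ≡ 9^2 = 81 ≡ 81 (mod 1363)
9^4 ≡ 81^2 = 6561 ≡ 1109 (mod 1363)
9^8 ≡ 1109^2 = 1229881 ≡ 455 (mod 1363)
9^16 ≡ 455^2 = 207025 ≡ 1212 (mod 1363)
9^32 ≡ 1212^2 = 1468944 ≡ 993 (mod 1363)
9^64 ≡ 993^2 = 986049 ≡ 600 (mod 1363)
9^128 ≡ 600^2 = 360000 ≡ 168 (mod 1363)
9^256 ≡ 168^2 = 28224 ≡ 964 (mod 1363)
9^512 ≡ 964^2 = 929296 ≡ 1093 (mod 1363)
681 = 512 + 128 + 32 + 8 + 1 in binary powers of 2.
So 9^681 ≡ 1093 · 168 · 993 · 455 · 9 ≡ 760 (mod 1363).
Squaring chain: 760; never reaches −1, so base 9 is a Miller–Rabin witness that 1363 is composite.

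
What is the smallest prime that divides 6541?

6541 is odd.
Digit sum 16, not divisible by 3.
Ends in 1: not divisible by 5.
7: 6541 = 7·934 + 3
11: 6541 = 11·594 + 7
13: 6541 = 13·503 + 2
17: 6541 = 17·384 + 13
19: 6541 = 19·344 + 5
23: 6541 = 23·284 + 9
29: 6541 = 29·225 + 16
31: 6541 = 31·211

31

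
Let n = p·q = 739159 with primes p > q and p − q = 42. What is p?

881

Since p = q + 42, we have 739159 = q(q + 42), so q² + 42q − 739159 = 0.
Discriminant: 42² + 4·739159 = 1764 + 2956636 = 2958400; √2958400 = 1720.
q = (−42 + 1720)/2 = 839, and p = q + 42 = 881.
Check: 839 · 881 = 739159.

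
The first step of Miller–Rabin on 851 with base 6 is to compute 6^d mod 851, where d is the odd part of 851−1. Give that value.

851 − 1 = 850 = 2^1 · 425, so d = 425.
6^1 ≡ 6 (mod 851)
6^2 ≡ 6^2 = 36 ≡ 36 (mod 851)
6^4 ≡ 36^2 = 1296 ≡ 445 (mod 851)
6^8 ≡ 445^2 = 198025 ≡ 593 (mod 851)
6^16 ≡ 593^2 = 351649 ≡ 186 (mod 851)
6^32 ≡ 186^2 = 34596 ≡ 556 (mod 851)
6^64 ≡ 556^2 = 309136 ≡ 223 (mod 851)
6^128 ≡ 223^2 = 49729 ≡ 371 (mod 851)
6^256 ≡ 371^2 = 137641 ≡ 630 (mod 851)
425 = 256 + 128 + 32 + 8 + 1 in binary powers of 2.
So 6^425 ≡ 630 · 371 · 556 · 593 · 6 ≡ 302 (mod 851).
Squaring chain: 302; never reaches −1, so base 6 is a Miller–Rabin witness that 851 is composite.

302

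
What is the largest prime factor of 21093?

21093 = 3 · 7031
7031 = 79 · 89
89 is prime.
So 21093 = 3 · 79 · 89; the largest prime factor is 89.

89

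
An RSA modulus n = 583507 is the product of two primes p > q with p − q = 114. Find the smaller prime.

709

Since p = q + 114, we have 583507 = q(q + 114), so q² + 114q − 583507 = 0.
Discriminant: 114² + 4·583507 = 12996 + 2334028 = 2347024; √2347024 = 1532.
q = (−114 + 1532)/2 = 709, and p = q + 114 = 823.
Check: 709 · 823 = 583507.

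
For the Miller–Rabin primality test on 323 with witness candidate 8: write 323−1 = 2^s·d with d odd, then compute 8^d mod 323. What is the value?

297

323 − 1 = 322 = 2^1 · 161, so d = 161.
8^1 ≡ 8 (mod 323)
8^2 ≡ 8^2 = 64 ≡ 64 (mod 323)
8^4 ≡ 64^2 = 4096 ≡ 220 (mod 323)
8^8 ≡ 220^2 = 48400 ≡ 273 (mod 323)
8^16 ≡ 273^2 = 74529 ≡ 239 (mod 323)
8^32 ≡ 239^2 = 57121 ≡ 273 (mod 323)
8^64 ≡ 273^2 = 74529 ≡ 239 (mod 323)
8^128 ≡ 239^2 = 57121 ≡ 273 (mod 323)
161 = 128 + 32 + 1 in binary powers of 2.
So 8^161 ≡ 273 · 273 · 8 ≡ 297 (mod 323).
Squaring chain: 297; never reaches −1, so base 8 is a Miller–Rabin witness that 323 is composite.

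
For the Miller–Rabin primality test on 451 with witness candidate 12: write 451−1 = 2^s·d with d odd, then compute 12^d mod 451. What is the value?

451 − 1 = 450 = 2^1 · 225, so d = 225.
12^1 ≡ 12 (mod 451)
12^2 ≡ 12^2 = 144 ≡ 144 (mod 451)
12^4 ≡ 144^2 = 20736 ≡ 441 (mod 451)
12^8 ≡ 441^2 = 194481 ≡ 100 (mod 451)
12^16 ≡ 100^2 = 10000 ≡ 78 (mod 451)
12^32 ≡ 78^2 = 6084 ≡ 221 (mod 451)
12^64 ≡ 221^2 = 48841 ≡ 133 (mod 451)
12^128 ≡ 133^2 = 17689 ≡ 100 (mod 451)
225 = 128 + 64 + 32 + 1 in binary powers of 2.
So 12^225 ≡ 100 · 133 · 221 · 12 ≡ 243 (mod 451).
Squaring chain: 243; never reaches −1, so base 12 is a Miller–Rabin witness that 451 is composite.

243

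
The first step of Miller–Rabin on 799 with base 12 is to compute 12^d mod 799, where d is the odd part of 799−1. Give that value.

316

799 − 1 = 798 = 2^1 · 399, so d = 399.
12^1 ≡ 12 (mod 799)
12^2 ≡ 12^2 = 144 ≡ 144 (mod 799)
12^4 ≡ 144^2 = 20736 ≡ 761 (mod 799)
12^8 ≡ 761^2 = 579121 ≡ 645 (mod 799)
12^16 ≡ 645^2 = 416025 ≡ 545 (mod 799)
12^32 ≡ 545^2 = 297025 ≡ 596 (mod 799)
12^64 ≡ 596^2 = 355216 ≡ 460 (mod 799)
12^128 ≡ 460^2 = 211600 ≡ 664 (mod 799)
12^256 ≡ 664^2 = 440896 ≡ 647 (mod 799)
399 = 256 + 128 + 8 + 4 + 2 + 1 in binary powers of 2.
So 12^399 ≡ 647 · 664 · 645 · 761 · 144 · 12 ≡ 316 (mod 799).
Squaring chain: 316; never reaches −1, so base 12 is a Miller–Rabin witness that 799 is composite.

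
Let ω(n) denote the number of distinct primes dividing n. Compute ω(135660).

6

135660 = 2^2 · 33915
33915 = 3 · 11305
11305 = 5 · 2261
2261 = 7 · 323
323 = 17 · 19
135660 = 2^2 · 3 · 5 · 7 · 17 · 19, which has 6 distinct prime factors.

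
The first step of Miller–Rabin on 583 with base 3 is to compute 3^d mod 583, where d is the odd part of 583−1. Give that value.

583 − 1 = 582 = 2^1 · 291, so d = 291.
3^1 ≡ 3 (mod 583)
3^2 ≡ 3^2 = 9 ≡ 9 (mod 583)
3^4 ≡ 9^2 = 81 ≡ 81 (mod 583)
3^8 ≡ 81^2 = 6561 ≡ 148 (mod 583)
3^16 ≡ 148^2 = 21904 ≡ 333 (mod 583)
3^32 ≡ 333^2 = 110889 ≡ 119 (mod 583)
3^64 ≡ 119^2 = 14161 ≡ 169 (mod 583)
3^128 ≡ 169^2 = 28561 ≡ 577 (mod 583)
3^256 ≡ 577^2 = 332929 ≡ 36 (mod 583)
291 = 256 + 32 + 2 + 1 in binary powers of 2.
So 3^291 ≡ 36 · 119 · 9 · 3 ≡ 234 (mod 583).
Squaring chain: 234; never reaches −1, so base 3 is a Miller–Rabin witness that 583 is composite.

234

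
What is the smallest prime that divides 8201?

8201 is odd.
Digit sum 11, not divisible by 3.
Ends in 1: not divisible by 5.
7: 8201 = 7·1171 + 4
11: 8201 = 11·745 + 6
13: 8201 = 13·630 + 11
17: 8201 = 17·482 + 7
19: 8201 = 19·431 + 12
23: 8201 = 23·356 + 13
29: 8201 = 29·282 + 23
31: 8201 = 31·264 + 17
37: 8201 = 37·221 + 24
41: 8201 = 41·200 + 1
43: 8201 = 43·190 + 31
47: 8201 = 47·174 + 23
53: 8201 = 53·154 + 39
59: 8201 = 59·139

59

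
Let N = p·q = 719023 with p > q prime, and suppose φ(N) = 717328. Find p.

φ(n) = (p−1)(q−1) = n − (p+q) + 1, so p + q = 719023 − 717328 + 1 = 1696.
p and q are the roots of t² − 1696t + 719023 = 0.
Discriminant: 1696² − 4·719023 = 2876416 − 2876092 = 324; √324 = 18.
q = (1696 − 18)/2 = 839, p = (1696 + 18)/2 = 857.
Check: 839 · 857 = 719023.

857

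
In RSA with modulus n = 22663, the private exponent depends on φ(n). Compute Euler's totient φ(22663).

Factor: 22663 = 131 · 173.
φ(22663) = (131−1) · (173−1) = 130 · 172 = 22360.

22360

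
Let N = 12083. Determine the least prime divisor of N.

43

12083 is odd.
Digit sum 14, not divisible by 3.
Ends in 3: not divisible by 5.
7: 12083 = 7·1726 + 1
11: 12083 = 11·1098 + 5
13: 12083 = 13·929 + 6
17: 12083 = 17·710 + 13
19: 12083 = 19·635 + 18
23: 12083 = 23·525 + 8
29: 12083 = 29·416 + 19
31: 12083 = 31·389 + 24
37: 12083 = 37·326 + 21
41: 12083 = 41·294 + 29
43: 12083 = 43·281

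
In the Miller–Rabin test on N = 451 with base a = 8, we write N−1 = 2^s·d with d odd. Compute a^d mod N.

296

451 − 1 = 450 = 2^1 · 225, so d = 225.
8^1 ≡ 8 (mod 451)
8^2 ≡ 8^2 = 64 ≡ 64 (mod 451)
8^4 ≡ 64^2 = 4096 ≡ 37 (mod 451)
8^8 ≡ 37^2 = 1369 ≡ 16 (mod 451)
8^16 ≡ 16^2 = 256 ≡ 256 (mod 451)
8^32 ≡ 256^2 = 65536 ≡ 141 (mod 451)
8^64 ≡ 141^2 = 19881 ≡ 37 (mod 451)
8^128 ≡ 37^2 = 1369 ≡ 16 (mod 451)
225 = 128 + 64 + 32 + 1 in binary powers of 2.
So 8^225 ≡ 16 · 37 · 141 · 8 ≡ 296 (mod 451).
Squaring chain: 296; never reaches −1, so base 8 is a Miller–Rabin witness that 451 is composite.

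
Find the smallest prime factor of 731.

17

731 is odd.
Digit sum 11, not divisible by 3.
Ends in 1: not divisible by 5.
7: 731 = 7·104 + 3
11: 731 = 11·66 + 5
13: 731 = 13·56 + 3
17: 731 = 17·43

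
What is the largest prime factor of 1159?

1159 = 19 · 61
61 is prime.
So 1159 = 19 · 61; the largest prime factor is 61.

61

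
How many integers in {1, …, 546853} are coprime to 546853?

Factor: 546853 = 29 · 109 · 173.
φ(546853) = (29−1) · (109−1) · (173−1) = 28 · 108 · 172 = 520128.

520128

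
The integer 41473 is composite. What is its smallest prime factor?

41473 is odd.
Digit sum 19, not divisible by 3.
Ends in 3: not divisible by 5.
7: 41473 = 7·5924 + 5
11: 41473 = 11·3770 + 3
13: 41473 = 13·3190 + 3
17: 41473 = 17·2439 + 10
19: 41473 = 19·2182 + 15
23: 41473 = 23·1803 + 4
29: 41473 = 29·1430 + 3
31: 41473 = 31·1337 + 26
37: 41473 = 37·1120 + 33
41: 41473 = 41·1011 + 22
43: 41473 = 43·964 + 21
47: 41473 = 47·882 + 19
53: 41473 = 53·782 + 27
59: 41473 = 59·702 + 55
61: 41473 = 61·679 + 54
67: 41473 = 67·619

67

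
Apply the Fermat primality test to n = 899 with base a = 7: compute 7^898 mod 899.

484

7^1 ≡ 7 (mod 899)
7^2 ≡ 7^2 = 49 ≡ 49 (mod 899)
7^4 ≡ 49^2 = 2401 ≡ 603 (mod 899)
7^8 ≡ 603^2 = 363609 ≡ 413 (mod 899)
7^16 ≡ 413^2 = 170569 ≡ 658 (mod 899)
7^32 ≡ 658^2 = 432964 ≡ 545 (mod 899)
7^64 ≡ 545^2 = 297025 ≡ 355 (mod 899)
7^128 ≡ 355^2 = 126025 ≡ 165 (mod 899)
7^256 ≡ 165^2 = 27225 ≡ 255 (mod 899)
7^512 ≡ 255^2 = 65025 ≡ 297 (mod 899)
898 = 512 + 256 + 128 + 2 in binary powers of 2.
So 7^898 ≡ 297 · 255 · 165 · 49 ≡ 484 (mod 899).
Since 484 ≠ 1, base 7 is a Fermat witness: 899 is composite.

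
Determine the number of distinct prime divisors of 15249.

15249 = 3 · 5083
5083 = 13 · 391
391 = 17 · 23
15249 = 3 · 13 · 17 · 23, which has 4 distinct prime factors.

4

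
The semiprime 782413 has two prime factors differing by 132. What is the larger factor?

953

Since p = q + 132, we have 782413 = q(q + 132), so q² + 132q − 782413 = 0.
Discriminant: 132² + 4·782413 = 17424 + 3129652 = 3147076; √3147076 = 1774.
q = (−132 + 1774)/2 = 821, and p = q + 132 = 953.
Check: 821 · 953 = 782413.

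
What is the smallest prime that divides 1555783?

1555783 is odd.
Digit sum 34, not divisible by 3.
Ends in 3: not divisible by 5.
7: 1555783 = 7·222254 + 5
11: 1555783 = 11·141434 + 9
13: 1555783 = 13·119675 + 8
17: 1555783 = 17·91516 + 11
19: 1555783 = 19·81883 + 6
23: 1555783 = 23·67642 + 17
29: 1555783 = 29·53647 + 20
31: 1555783 = 31·50186 + 17
37: 1555783 = 37·42048 + 7
41: 1555783 = 41·37945 + 38
43: 1555783 = 43·36181

43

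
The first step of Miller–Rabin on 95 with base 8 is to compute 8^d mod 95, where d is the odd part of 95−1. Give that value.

95 − 1 = 94 = 2^1 · 47, so d = 47.
8^1 ≡ 8 (mod 95)
8^2 ≡ 8^2 = 64 ≡ 64 (mod 95)
8^4 ≡ 64^2 = 4096 ≡ 11 (mod 95)
8^8 ≡ 11^2 = 121 ≡ 26 (mod 95)
8^16 ≡ 26^2 = 676 ≡ 11 (mod 95)
8^32 ≡ 11^2 = 121 ≡ 26 (mod 95)
47 = 32 + 8 + 4 + 2 + 1 in binary powers of 2.
So 8^47 ≡ 26 · 26 · 11 · 64 · 8 ≡ 12 (mod 95).
Squaring chain: 12; never reaches −1, so base 8 is a Miller–Rabin witness that 95 is composite.

12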